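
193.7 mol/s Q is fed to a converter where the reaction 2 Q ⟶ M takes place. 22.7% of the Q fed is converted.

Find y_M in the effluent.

Q reacted = 0.227 × 193.7 = 43.97 mol/s; ν_Q = −2, so ξ = 43.97/2 = 21.98 mol/s.
Outlet amounts (n = n₀ + ν ξ):
  Q: 193.7 − 2(21.98) = 149.7
  M: 0 + 1(21.98) = 21.98
Total out = 171.7 mol/s; y_M = 21.98 / 171.7 = 0.128.

0.128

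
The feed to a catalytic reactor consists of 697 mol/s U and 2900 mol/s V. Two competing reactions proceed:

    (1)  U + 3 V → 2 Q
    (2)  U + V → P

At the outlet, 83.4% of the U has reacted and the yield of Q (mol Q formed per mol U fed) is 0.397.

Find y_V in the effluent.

0.71

Yield of Q: 2ξ₁ / 697 = 0.397 → ξ₁ = 138.4 mol/s.
Conversion of U: 1ξ₁ + 1ξ₂ = 0.834 × 697 = 581.3 → ξ₂ = 442.9 mol/s.
Outlet amounts (n = n₀ + Σ ν·ξ):
  U: 697 − 1(138.4) − 1(442.9) = 115.7
  V: 2900 − 3(138.4) − 1(442.9) = 2042
  Q: 0 + 2(138.4) = 276.7
  P: 0 + 1(442.9) = 442.9
Total out = 2877 mol/s; y_V = 2042 / 2877 = 0.7097.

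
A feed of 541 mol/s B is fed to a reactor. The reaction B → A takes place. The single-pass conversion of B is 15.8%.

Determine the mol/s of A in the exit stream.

85.5 mol/s

B reacted = 0.158 × 541 = 85.48 mol/s; ν_B = −1, so ξ = 85.48/1 = 85.48 mol/s.
Outlet amounts (n = n₀ + ν ξ):
  B: 541 − 1(85.48) = 455.5
  A: 0 + 1(85.48) = 85.48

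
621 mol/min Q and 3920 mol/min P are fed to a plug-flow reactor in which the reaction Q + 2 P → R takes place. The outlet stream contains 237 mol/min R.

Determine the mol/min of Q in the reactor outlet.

384 mol/min

For R: n = n₀ + 1ξ → 237 = 0 + 1ξ, giving ξ = 237 mol/min.
Outlet amounts (n = n₀ + ν ξ):
  Q: 621 − 1(237) = 384
  P: 3920 − 2(237) = 3446
  R: 0 + 1(237) = 237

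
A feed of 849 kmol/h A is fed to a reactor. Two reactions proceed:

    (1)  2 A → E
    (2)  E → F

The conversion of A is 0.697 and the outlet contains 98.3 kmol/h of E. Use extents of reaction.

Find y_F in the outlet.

0.357

Conversion of A: A consumed = 2ξ₁ = 0.697 × 849 → ξ₁ = 295.9 kmol/h.
E balance: n_E = 0 + 1ξ₁ − 1ξ₂ = 98.3 → ξ₂ = (1·295.9 − 98.3)/1 = 197.6 kmol/h.
Outlet amounts (n = n₀ + Σ ν·ξ):
  A: 849 − 2(295.9) = 257.2
  E: 0 + 1(295.9) − 1(197.6) = 98.3
  F: 0 + 1(197.6) = 197.6
Total out = 553.1 kmol/h; y_F = 197.6 / 553.1 = 0.3572.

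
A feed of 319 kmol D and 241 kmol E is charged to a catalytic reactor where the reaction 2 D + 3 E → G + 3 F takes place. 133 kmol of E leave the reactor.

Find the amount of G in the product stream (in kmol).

For E: n = n₀ − 3ξ → 133 = 241 − 3ξ, giving ξ = 36 kmol.
Outlet amounts (n = n₀ + ν ξ):
  D: 319 − 2(36) = 247
  E: 241 − 3(36) = 133
  G: 0 + 1(36) = 36
  F: 0 + 3(36) = 108

36 kmol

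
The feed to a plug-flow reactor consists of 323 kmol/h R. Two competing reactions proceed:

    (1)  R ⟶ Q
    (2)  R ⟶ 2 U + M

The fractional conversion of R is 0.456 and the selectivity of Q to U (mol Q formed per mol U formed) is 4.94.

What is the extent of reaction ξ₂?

ξ₂ = 13.5 kmol/h

Conversion of R: R consumed = 0.456 × 323 = 147.3 kmol/h = 1ξ₁ + 1ξ₂.
Selectivity: 1ξ₁ / (2ξ₂) = 4.94 → ξ₁ = 9.88 ξ₂.
Substitute: (1·9.88 + 1) ξ₂ = 147.3 → ξ₂ = 13.54 kmol/h, ξ₁ = 133.8 kmol/h.
Outlet amounts (n = n₀ + Σ ν·ξ):
  R: 323 − 1(133.8) − 1(13.54) = 175.7
  Q: 0 + 1(133.8) = 133.8
  U: 0 + 2(13.54) = 27.07
  M: 0 + 1(13.54) = 13.54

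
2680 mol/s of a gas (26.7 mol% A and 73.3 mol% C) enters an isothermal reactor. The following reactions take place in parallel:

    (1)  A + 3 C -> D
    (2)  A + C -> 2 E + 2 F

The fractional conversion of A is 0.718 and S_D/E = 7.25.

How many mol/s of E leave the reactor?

66.3 mol/s

Conversion of A: A consumed = 0.718 × 715.6 = 513.8 mol/s = 1ξ₁ + 1ξ₂.
Selectivity: 1ξ₁ / (2ξ₂) = 7.25 → ξ₁ = 14.5 ξ₂.
Substitute: (1·14.5 + 1) ξ₂ = 513.8 → ξ₂ = 33.15 mol/s, ξ₁ = 480.6 mol/s.
Outlet amounts (n = n₀ + Σ ν·ξ):
  A: 715.6 − 1(480.6) − 1(33.15) = 201.8
  C: 1964 − 3(480.6) − 1(33.15) = 489.4
  D: 0 + 1(480.6) = 480.6
  E: 0 + 2(33.15) = 66.29
  F: 0 + 2(33.15) = 66.29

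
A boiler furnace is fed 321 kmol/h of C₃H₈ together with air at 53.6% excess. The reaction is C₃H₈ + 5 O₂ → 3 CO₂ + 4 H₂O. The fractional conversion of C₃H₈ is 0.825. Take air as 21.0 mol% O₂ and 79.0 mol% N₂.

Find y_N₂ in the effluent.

Stoichiometric O₂ = 5 × 321 = 1605 kmol/h; O₂ fed = 1605 × 1.536 = 2465 kmol/h.
N₂ fed = 2465 × 79/21 = 9274 kmol/h.
Fuel reacted = 0.825 × 321 → ξ = 264.8 kmol/h.
Outlet (n = n₀ + ν ξ):
  C₃H₈: 321 − 1(264.8) = 56.18
  O₂: 2465 − 5(264.8) = 1141
  N₂: 9274 (inert)
  CO₂: 0 + 3(264.8) = 794.5
  H₂O: 0 + 4(264.8) = 1059
Total out = 12330 kmol/h; y_N₂ = 9274 / 12330 = 0.7525.

0.752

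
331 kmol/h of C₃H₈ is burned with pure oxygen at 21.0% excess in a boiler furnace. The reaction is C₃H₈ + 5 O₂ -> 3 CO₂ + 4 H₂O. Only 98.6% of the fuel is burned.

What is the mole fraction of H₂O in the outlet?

0.491

Stoichiometric O₂ = 5 × 331 = 1655 kmol/h; O₂ fed = 1655 × 1.210 = 2003 kmol/h.
Fuel reacted = 0.986 × 331 → ξ = 326.4 kmol/h.
Outlet (n = n₀ + ν ξ):
  C₃H₈: 331 − 1(326.4) = 4.634
  O₂: 2003 − 5(326.4) = 370.7
  CO₂: 0 + 3(326.4) = 979.1
  H₂O: 0 + 4(326.4) = 1305
Total out = 2660 kmol/h; y_H₂O = 1305 / 2660 = 0.4908.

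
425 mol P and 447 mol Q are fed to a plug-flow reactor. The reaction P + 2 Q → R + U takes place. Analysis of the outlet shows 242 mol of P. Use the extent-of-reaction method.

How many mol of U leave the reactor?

For P: n = n₀ − 1ξ → 242 = 425 − 1ξ, giving ξ = 183 mol.
Outlet amounts (n = n₀ + ν ξ):
  P: 425 − 1(183) = 242
  Q: 447 − 2(183) = 81
  R: 0 + 1(183) = 183
  U: 0 + 1(183) = 183

183 mol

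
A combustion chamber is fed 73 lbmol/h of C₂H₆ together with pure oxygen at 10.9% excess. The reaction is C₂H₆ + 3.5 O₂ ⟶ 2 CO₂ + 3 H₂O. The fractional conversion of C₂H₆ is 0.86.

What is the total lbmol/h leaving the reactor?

Stoichiometric O₂ = 3.5 × 73 = 255.5 lbmol/h; O₂ fed = 255.5 × 1.109 = 283.3 lbmol/h.
Fuel reacted = 0.86 × 73 → ξ = 62.78 lbmol/h.
Outlet (n = n₀ + ν ξ):
  C₂H₆: 73 − 1(62.78) = 10.22
  O₂: 283.3 − 3.5(62.78) = 63.62
  CO₂: 0 + 2(62.78) = 125.6
  H₂O: 0 + 3(62.78) = 188.3
Total out = 10.22 + 63.62 + 125.6 + 188.3 = 387.7 lbmol/h.

388 lbmol/h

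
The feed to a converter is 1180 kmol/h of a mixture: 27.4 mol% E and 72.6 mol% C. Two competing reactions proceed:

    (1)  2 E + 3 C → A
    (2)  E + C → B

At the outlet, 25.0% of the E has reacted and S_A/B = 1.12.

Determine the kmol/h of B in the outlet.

24.9 kmol/h

Conversion of E: E consumed = 0.25 × 323.3 = 80.83 kmol/h = 2ξ₁ + 1ξ₂.
Selectivity: 1ξ₁ / (1ξ₂) = 1.12 → ξ₁ = 1.12 ξ₂.
Substitute: (2·1.12 + 1) ξ₂ = 80.83 → ξ₂ = 24.95 kmol/h, ξ₁ = 27.94 kmol/h.
Outlet amounts (n = n₀ + Σ ν·ξ):
  E: 323.3 − 2(27.94) − 1(24.95) = 242.5
  C: 856.7 − 3(27.94) − 1(24.95) = 747.9
  A: 0 + 1(27.94) = 27.94
  B: 0 + 1(24.95) = 24.95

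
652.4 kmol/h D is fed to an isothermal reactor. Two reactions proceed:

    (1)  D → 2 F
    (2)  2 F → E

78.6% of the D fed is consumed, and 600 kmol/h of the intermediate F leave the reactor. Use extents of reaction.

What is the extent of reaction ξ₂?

Conversion of D: D consumed = 1ξ₁ = 0.786 × 652.4 → ξ₁ = 512.8 kmol/h.
F balance: n_F = 0 + 2ξ₁ − 2ξ₂ = 600 → ξ₂ = (2·512.8 − 600)/2 = 212.8 kmol/h.
Outlet amounts (n = n₀ + Σ ν·ξ):
  D: 652.4 − 1(512.8) = 139.6
  F: 0 + 2(512.8) − 2(212.8) = 600
  E: 0 + 1(212.8) = 212.8

ξ₂ = 213 kmol/h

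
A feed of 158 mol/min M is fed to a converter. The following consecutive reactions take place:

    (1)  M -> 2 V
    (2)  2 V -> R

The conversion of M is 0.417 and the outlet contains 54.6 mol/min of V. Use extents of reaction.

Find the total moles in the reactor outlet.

Conversion of M: M consumed = 1ξ₁ = 0.417 × 158 → ξ₁ = 65.89 mol/min.
V balance: n_V = 0 + 2ξ₁ − 2ξ₂ = 54.6 → ξ₂ = (2·65.89 − 54.6)/2 = 38.59 mol/min.
Outlet amounts (n = n₀ + Σ ν·ξ):
  M: 158 − 1(65.89) = 92.11
  V: 0 + 2(65.89) − 2(38.59) = 54.6
  R: 0 + 1(38.59) = 38.59
Total out = 92.11 + 54.6 + 38.59 = 185.3 mol/min.

185 mol/min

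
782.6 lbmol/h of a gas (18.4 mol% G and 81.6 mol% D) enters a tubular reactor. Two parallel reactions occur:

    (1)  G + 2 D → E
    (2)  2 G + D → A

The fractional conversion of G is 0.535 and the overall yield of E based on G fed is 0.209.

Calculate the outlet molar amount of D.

Yield of E: 1ξ₁ / 144 = 0.209 → ξ₁ = 30.1 lbmol/h.
Conversion of G: 1ξ₁ + 2ξ₂ = 0.535 × 144 = 77.04 → ξ₂ = 23.47 lbmol/h.
Outlet amounts (n = n₀ + Σ ν·ξ):
  G: 144 − 1(30.1) − 2(23.47) = 66.96
  D: 638.6 − 2(30.1) − 1(23.47) = 554.9
  E: 0 + 1(30.1) = 30.1
  A: 0 + 1(23.47) = 23.47

555 lbmol/h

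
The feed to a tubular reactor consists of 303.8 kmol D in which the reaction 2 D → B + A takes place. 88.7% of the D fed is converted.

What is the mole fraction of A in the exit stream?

D reacted = 0.887 × 303.8 = 269.5 kmol; ν_D = −2, so ξ = 269.5/2 = 134.7 kmol.
Outlet amounts (n = n₀ + ν ξ):
  D: 303.8 − 2(134.7) = 34.33
  B: 0 + 1(134.7) = 134.7
  A: 0 + 1(134.7) = 134.7
Total out = 303.8 kmol; y_A = 134.7 / 303.8 = 0.4435.

0.443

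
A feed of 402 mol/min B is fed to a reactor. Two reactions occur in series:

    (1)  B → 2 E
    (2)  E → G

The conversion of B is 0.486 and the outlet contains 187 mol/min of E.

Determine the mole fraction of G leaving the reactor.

Conversion of B: B consumed = 1ξ₁ = 0.486 × 402 → ξ₁ = 195.4 mol/min.
E balance: n_E = 0 + 2ξ₁ − 1ξ₂ = 187 → ξ₂ = (2·195.4 − 187)/1 = 203.7 mol/min.
Outlet amounts (n = n₀ + Σ ν·ξ):
  B: 402 − 1(195.4) = 206.6
  E: 0 + 2(195.4) − 1(203.7) = 187
  G: 0 + 1(203.7) = 203.7
Total out = 597.4 mol/min; y_G = 203.7 / 597.4 = 0.3411.

0.341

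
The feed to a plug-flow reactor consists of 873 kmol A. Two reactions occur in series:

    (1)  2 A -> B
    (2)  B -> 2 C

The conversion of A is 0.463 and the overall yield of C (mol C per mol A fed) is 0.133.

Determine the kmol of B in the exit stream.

Conversion of A: A consumed = 2ξ₁ = 0.463 × 873 → ξ₁ = 202.1 kmol.
Yield of C: 2ξ₂ / 873 = 0.133 → ξ₂ = 58.05 kmol.
Outlet amounts (n = n₀ + Σ ν·ξ):
  A: 873 − 2(202.1) = 468.8
  B: 0 + 1(202.1) − 1(58.05) = 144
  C: 0 + 2(58.05) = 116.1

144 kmol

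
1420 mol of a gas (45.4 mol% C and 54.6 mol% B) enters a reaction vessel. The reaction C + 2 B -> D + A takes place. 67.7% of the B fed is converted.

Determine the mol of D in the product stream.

B reacted = 0.677 × 775.3 = 524.9 mol; ν_B = −2, so ξ = 524.9/2 = 262.4 mol.
Outlet amounts (n = n₀ + ν ξ):
  C: 644.7 − 1(262.4) = 382.2
  B: 775.3 − 2(262.4) = 250.4
  D: 0 + 1(262.4) = 262.4
  A: 0 + 1(262.4) = 262.4

262 mol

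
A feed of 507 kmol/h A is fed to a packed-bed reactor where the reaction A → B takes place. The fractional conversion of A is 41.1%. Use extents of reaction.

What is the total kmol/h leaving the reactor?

A reacted = 0.411 × 507 = 208.4 kmol/h; ν_A = −1, so ξ = 208.4/1 = 208.4 kmol/h.
Outlet amounts (n = n₀ + ν ξ):
  A: 507 − 1(208.4) = 298.6
  B: 0 + 1(208.4) = 208.4
Total out = 298.6 + 208.4 = 507 kmol/h.

507 kmol/h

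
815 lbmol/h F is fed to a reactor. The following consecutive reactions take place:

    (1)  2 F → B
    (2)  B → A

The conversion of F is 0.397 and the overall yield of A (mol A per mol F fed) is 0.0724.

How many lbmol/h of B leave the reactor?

103 lbmol/h

Conversion of F: F consumed = 2ξ₁ = 0.397 × 815 → ξ₁ = 161.8 lbmol/h.
Yield of A: 1ξ₂ / 815 = 0.0724 → ξ₂ = 59.01 lbmol/h.
Outlet amounts (n = n₀ + Σ ν·ξ):
  F: 815 − 2(161.8) = 491.4
  B: 0 + 1(161.8) − 1(59.01) = 102.8
  A: 0 + 1(59.01) = 59.01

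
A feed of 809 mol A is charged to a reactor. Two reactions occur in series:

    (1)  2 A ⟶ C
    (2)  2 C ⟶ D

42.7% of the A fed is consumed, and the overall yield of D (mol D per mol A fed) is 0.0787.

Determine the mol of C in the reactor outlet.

Conversion of A: A consumed = 2ξ₁ = 0.427 × 809 → ξ₁ = 172.7 mol.
Yield of D: 1ξ₂ / 809 = 0.0787 → ξ₂ = 63.67 mol.
Outlet amounts (n = n₀ + Σ ν·ξ):
  A: 809 − 2(172.7) = 463.6
  C: 0 + 1(172.7) − 2(63.67) = 45.38
  D: 0 + 1(63.67) = 63.67

45.4 mol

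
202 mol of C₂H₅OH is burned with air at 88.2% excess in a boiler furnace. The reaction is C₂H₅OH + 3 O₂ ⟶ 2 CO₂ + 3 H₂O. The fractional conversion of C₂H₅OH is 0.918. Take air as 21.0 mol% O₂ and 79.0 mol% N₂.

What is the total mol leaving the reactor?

Stoichiometric O₂ = 3 × 202 = 606 mol; O₂ fed = 606 × 1.882 = 1140 mol.
N₂ fed = 1140 × 79/21 = 4290 mol.
Fuel reacted = 0.918 × 202 → ξ = 185.4 mol.
Outlet (n = n₀ + ν ξ):
  C₂H₅OH: 202 − 1(185.4) = 16.56
  O₂: 1140 − 3(185.4) = 584.2
  N₂: 4290 (inert)
  CO₂: 0 + 2(185.4) = 370.9
  H₂O: 0 + 3(185.4) = 556.3
Total out = 16.56 + 584.2 + 4290 + 370.9 + 556.3 = 5818 mol.

5820 mol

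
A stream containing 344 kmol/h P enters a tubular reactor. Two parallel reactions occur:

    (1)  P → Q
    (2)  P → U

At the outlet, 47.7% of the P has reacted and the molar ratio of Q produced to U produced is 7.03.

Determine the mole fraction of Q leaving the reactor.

Conversion of P: P consumed = 0.477 × 344 = 164.1 kmol/h = 1ξ₁ + 1ξ₂.
Selectivity: 1ξ₁ / (1ξ₂) = 7.03 → ξ₁ = 7.03 ξ₂.
Substitute: (1·7.03 + 1) ξ₂ = 164.1 → ξ₂ = 20.43 kmol/h, ξ₁ = 143.7 kmol/h.
Outlet amounts (n = n₀ + Σ ν·ξ):
  P: 344 − 1(143.7) − 1(20.43) = 179.9
  Q: 0 + 1(143.7) = 143.7
  U: 0 + 1(20.43) = 20.43
Total out = 344 kmol/h; y_Q = 143.7 / 344 = 0.4176.

0.418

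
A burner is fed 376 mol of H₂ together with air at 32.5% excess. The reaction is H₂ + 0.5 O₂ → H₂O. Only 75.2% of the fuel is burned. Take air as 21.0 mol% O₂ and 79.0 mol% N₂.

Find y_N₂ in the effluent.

0.66

Stoichiometric O₂ = 0.5 × 376 = 188 mol; O₂ fed = 188 × 1.325 = 249.1 mol.
N₂ fed = 249.1 × 79/21 = 937.1 mol.
Fuel reacted = 0.752 × 376 → ξ = 282.8 mol.
Outlet (n = n₀ + ν ξ):
  H₂: 376 − 1(282.8) = 93.25
  O₂: 249.1 − 0.5(282.8) = 107.7
  N₂: 937.1 (inert)
  H₂O: 0 + 1(282.8) = 282.8
Total out = 1421 mol; y_N₂ = 937.1 / 1421 = 0.6595.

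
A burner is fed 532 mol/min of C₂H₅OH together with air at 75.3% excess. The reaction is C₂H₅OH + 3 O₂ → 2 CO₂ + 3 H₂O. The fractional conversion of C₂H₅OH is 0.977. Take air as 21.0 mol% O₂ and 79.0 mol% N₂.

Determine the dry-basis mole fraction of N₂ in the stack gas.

Stoichiometric O₂ = 3 × 532 = 1596 mol/min; O₂ fed = 1596 × 1.753 = 2798 mol/min.
N₂ fed = 2798 × 79/21 = 10530 mol/min.
Fuel reacted = 0.977 × 532 → ξ = 519.8 mol/min.
Outlet (n = n₀ + ν ξ):
  C₂H₅OH: 532 − 1(519.8) = 12.24
  O₂: 2798 − 3(519.8) = 1238
  N₂: 10530 (inert)
  CO₂: 0 + 2(519.8) = 1040
  H₂O: 0 + 3(519.8) = 1559
Dry total = 12820 mol/min; y_N₂ (dry) = 10530 / 12820 = 0.8213.

0.821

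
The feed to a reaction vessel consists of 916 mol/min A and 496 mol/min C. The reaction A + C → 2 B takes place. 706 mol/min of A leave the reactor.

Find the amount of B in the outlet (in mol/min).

For A: n = n₀ − 1ξ → 706 = 916 − 1ξ, giving ξ = 210 mol/min.
Outlet amounts (n = n₀ + ν ξ):
  A: 916 − 1(210) = 706
  C: 496 − 1(210) = 286
  B: 0 + 2(210) = 420

420 mol/min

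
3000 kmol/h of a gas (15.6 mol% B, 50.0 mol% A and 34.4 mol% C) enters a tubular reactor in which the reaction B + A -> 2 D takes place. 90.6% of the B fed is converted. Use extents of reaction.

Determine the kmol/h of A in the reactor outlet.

1080 kmol/h

B reacted = 0.906 × 468 = 424 kmol/h; ν_B = −1, so ξ = 424/1 = 424 kmol/h.
Outlet amounts (n = n₀ + ν ξ):
  B: 468 − 1(424) = 43.99
  A: 1500 − 1(424) = 1076
  D: 0 + 2(424) = 848
  C: 1032 (inert)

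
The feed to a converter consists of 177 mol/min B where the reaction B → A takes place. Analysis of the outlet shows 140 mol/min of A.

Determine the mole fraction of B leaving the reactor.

For A: n = n₀ + 1ξ → 140 = 0 + 1ξ, giving ξ = 140 mol/min.
Outlet amounts (n = n₀ + ν ξ):
  B: 177 − 1(140) = 37
  A: 0 + 1(140) = 140
Total out = 177 mol/min; y_B = 37 / 177 = 0.209.

0.209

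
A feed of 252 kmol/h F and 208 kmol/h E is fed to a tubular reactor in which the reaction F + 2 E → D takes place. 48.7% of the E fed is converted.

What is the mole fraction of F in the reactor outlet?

E reacted = 0.487 × 208 = 101.3 kmol/h; ν_E = −2, so ξ = 101.3/2 = 50.65 kmol/h.
Outlet amounts (n = n₀ + ν ξ):
  F: 252 − 1(50.65) = 201.4
  E: 208 − 2(50.65) = 106.7
  D: 0 + 1(50.65) = 50.65
Total out = 358.7 kmol/h; y_F = 201.4 / 358.7 = 0.5613.

0.561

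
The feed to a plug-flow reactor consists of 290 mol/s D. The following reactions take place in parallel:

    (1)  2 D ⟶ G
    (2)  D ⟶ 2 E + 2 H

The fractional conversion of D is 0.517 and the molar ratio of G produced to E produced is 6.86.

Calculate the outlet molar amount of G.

Conversion of D: D consumed = 0.517 × 290 = 149.9 mol/s = 2ξ₁ + 1ξ₂.
Selectivity: 1ξ₁ / (2ξ₂) = 6.86 → ξ₁ = 13.72 ξ₂.
Substitute: (2·13.72 + 1) ξ₂ = 149.9 → ξ₂ = 5.272 mol/s, ξ₁ = 72.33 mol/s.
Outlet amounts (n = n₀ + Σ ν·ξ):
  D: 290 − 2(72.33) − 1(5.272) = 140.1
  G: 0 + 1(72.33) = 72.33
  E: 0 + 2(5.272) = 10.54
  H: 0 + 2(5.272) = 10.54

72.3 mol/s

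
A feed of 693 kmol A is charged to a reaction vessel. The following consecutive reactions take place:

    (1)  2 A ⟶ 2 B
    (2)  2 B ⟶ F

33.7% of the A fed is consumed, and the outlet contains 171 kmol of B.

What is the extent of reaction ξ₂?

ξ₂ = 31.3 kmol

Conversion of A: A consumed = 2ξ₁ = 0.337 × 693 → ξ₁ = 116.8 kmol.
B balance: n_B = 0 + 2ξ₁ − 2ξ₂ = 171 → ξ₂ = (2·116.8 − 171)/2 = 31.27 kmol.
Outlet amounts (n = n₀ + Σ ν·ξ):
  A: 693 − 2(116.8) = 459.5
  B: 0 + 2(116.8) − 2(31.27) = 171
  F: 0 + 1(31.27) = 31.27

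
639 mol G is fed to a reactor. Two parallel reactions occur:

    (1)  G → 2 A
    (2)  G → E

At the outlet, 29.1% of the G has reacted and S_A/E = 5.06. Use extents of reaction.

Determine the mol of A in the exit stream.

Conversion of G: G consumed = 0.291 × 639 = 185.9 mol = 1ξ₁ + 1ξ₂.
Selectivity: 2ξ₁ / (1ξ₂) = 5.06 → ξ₁ = 2.53 ξ₂.
Substitute: (1·2.53 + 1) ξ₂ = 185.9 → ξ₂ = 52.68 mol, ξ₁ = 133.3 mol.
Outlet amounts (n = n₀ + Σ ν·ξ):
  G: 639 − 1(133.3) − 1(52.68) = 453.1
  A: 0 + 2(133.3) = 266.5
  E: 0 + 1(52.68) = 52.68

267 mol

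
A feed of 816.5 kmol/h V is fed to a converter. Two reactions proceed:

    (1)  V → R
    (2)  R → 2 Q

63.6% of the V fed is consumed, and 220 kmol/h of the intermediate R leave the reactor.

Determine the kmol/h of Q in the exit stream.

599 kmol/h

Conversion of V: V consumed = 1ξ₁ = 0.636 × 816.5 → ξ₁ = 519.3 kmol/h.
R balance: n_R = 0 + 1ξ₁ − 1ξ₂ = 220 → ξ₂ = (1·519.3 − 220)/1 = 299.3 kmol/h.
Outlet amounts (n = n₀ + Σ ν·ξ):
  V: 816.5 − 1(519.3) = 297.2
  R: 0 + 1(519.3) − 1(299.3) = 220
  Q: 0 + 2(299.3) = 598.6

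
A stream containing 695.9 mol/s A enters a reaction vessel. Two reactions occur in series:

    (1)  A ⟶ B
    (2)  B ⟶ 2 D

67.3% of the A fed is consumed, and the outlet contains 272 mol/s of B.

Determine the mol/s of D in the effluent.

Conversion of A: A consumed = 1ξ₁ = 0.673 × 695.9 → ξ₁ = 468.3 mol/s.
B balance: n_B = 0 + 1ξ₁ − 1ξ₂ = 272 → ξ₂ = (1·468.3 − 272)/1 = 196.3 mol/s.
Outlet amounts (n = n₀ + Σ ν·ξ):
  A: 695.9 − 1(468.3) = 227.6
  B: 0 + 1(468.3) − 1(196.3) = 272
  D: 0 + 2(196.3) = 392.7

393 mol/s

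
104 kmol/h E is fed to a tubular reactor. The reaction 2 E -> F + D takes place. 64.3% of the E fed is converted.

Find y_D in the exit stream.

0.322

E reacted = 0.643 × 104 = 66.87 kmol/h; ν_E = −2, so ξ = 66.87/2 = 33.44 kmol/h.
Outlet amounts (n = n₀ + ν ξ):
  E: 104 − 2(33.44) = 37.13
  F: 0 + 1(33.44) = 33.44
  D: 0 + 1(33.44) = 33.44
Total out = 104 kmol/h; y_D = 33.44 / 104 = 0.3215.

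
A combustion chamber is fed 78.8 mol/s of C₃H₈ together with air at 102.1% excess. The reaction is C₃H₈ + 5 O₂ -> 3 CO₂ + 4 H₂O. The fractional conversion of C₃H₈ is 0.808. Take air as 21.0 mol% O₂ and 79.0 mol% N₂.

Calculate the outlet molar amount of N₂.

3000 mol/s

Stoichiometric O₂ = 5 × 78.8 = 394 mol/s; O₂ fed = 394 × 2.021 = 796.3 mol/s.
N₂ fed = 796.3 × 79/21 = 2996 mol/s.
Fuel reacted = 0.808 × 78.8 → ξ = 63.67 mol/s.
Outlet (n = n₀ + ν ξ):
  C₃H₈: 78.8 − 1(63.67) = 15.13
  O₂: 796.3 − 5(63.67) = 477.9
  N₂: 2996 (inert)
  CO₂: 0 + 3(63.67) = 191
  H₂O: 0 + 4(63.67) = 254.7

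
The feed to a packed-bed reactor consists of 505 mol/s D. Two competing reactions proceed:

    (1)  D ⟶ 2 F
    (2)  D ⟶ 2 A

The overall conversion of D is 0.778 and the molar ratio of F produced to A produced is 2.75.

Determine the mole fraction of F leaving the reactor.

Conversion of D: D consumed = 0.778 × 505 = 392.9 mol/s = 1ξ₁ + 1ξ₂.
Selectivity: 2ξ₁ / (2ξ₂) = 2.75 → ξ₁ = 2.75 ξ₂.
Substitute: (1·2.75 + 1) ξ₂ = 392.9 → ξ₂ = 104.8 mol/s, ξ₁ = 288.1 mol/s.
Outlet amounts (n = n₀ + Σ ν·ξ):
  D: 505 − 1(288.1) − 1(104.8) = 112.1
  F: 0 + 2(288.1) = 576.2
  A: 0 + 2(104.8) = 209.5
Total out = 897.9 mol/s; y_F = 576.2 / 897.9 = 0.6418.

0.642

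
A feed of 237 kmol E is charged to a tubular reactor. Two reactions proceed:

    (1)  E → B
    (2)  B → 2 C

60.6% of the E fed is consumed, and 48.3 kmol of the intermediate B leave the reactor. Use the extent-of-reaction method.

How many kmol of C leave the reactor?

191 kmol

Conversion of E: E consumed = 1ξ₁ = 0.606 × 237 → ξ₁ = 143.6 kmol.
B balance: n_B = 0 + 1ξ₁ − 1ξ₂ = 48.3 → ξ₂ = (1·143.6 − 48.3)/1 = 95.32 kmol.
Outlet amounts (n = n₀ + Σ ν·ξ):
  E: 237 − 1(143.6) = 93.38
  B: 0 + 1(143.6) − 1(95.32) = 48.3
  C: 0 + 2(95.32) = 190.6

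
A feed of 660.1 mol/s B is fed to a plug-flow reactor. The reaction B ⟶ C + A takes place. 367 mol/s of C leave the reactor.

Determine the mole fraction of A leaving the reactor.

For C: n = n₀ + 1ξ → 367 = 0 + 1ξ, giving ξ = 367 mol/s.
Outlet amounts (n = n₀ + ν ξ):
  B: 660.1 − 1(367) = 293.1
  C: 0 + 1(367) = 367
  A: 0 + 1(367) = 367
Total out = 1027 mol/s; y_A = 367 / 1027 = 0.3573.

0.357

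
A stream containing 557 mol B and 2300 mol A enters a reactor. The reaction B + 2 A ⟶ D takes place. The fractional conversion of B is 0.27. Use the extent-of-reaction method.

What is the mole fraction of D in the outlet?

B reacted = 0.27 × 557 = 150.4 mol; ν_B = −1, so ξ = 150.4/1 = 150.4 mol.
Outlet amounts (n = n₀ + ν ξ):
  B: 557 − 1(150.4) = 406.6
  A: 2300 − 2(150.4) = 1999
  D: 0 + 1(150.4) = 150.4
Total out = 2556 mol; y_D = 150.4 / 2556 = 0.05883.

0.0588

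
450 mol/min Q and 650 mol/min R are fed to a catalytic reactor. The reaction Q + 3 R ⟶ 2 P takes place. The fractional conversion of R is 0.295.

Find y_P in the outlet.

0.131

R reacted = 0.295 × 650 = 191.8 mol/min; ν_R = −3, so ξ = 191.8/3 = 63.92 mol/min.
Outlet amounts (n = n₀ + ν ξ):
  Q: 450 − 1(63.92) = 386.1
  R: 650 − 3(63.92) = 458.2
  P: 0 + 2(63.92) = 127.8
Total out = 972.2 mol/min; y_P = 127.8 / 972.2 = 0.1315.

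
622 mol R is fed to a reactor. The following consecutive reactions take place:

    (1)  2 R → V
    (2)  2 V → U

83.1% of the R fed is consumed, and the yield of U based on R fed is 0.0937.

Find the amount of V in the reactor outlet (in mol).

142 mol

Conversion of R: R consumed = 2ξ₁ = 0.831 × 622 → ξ₁ = 258.4 mol.
Yield of U: 1ξ₂ / 622 = 0.0937 → ξ₂ = 58.28 mol.
Outlet amounts (n = n₀ + Σ ν·ξ):
  R: 622 − 2(258.4) = 105.1
  V: 0 + 1(258.4) − 2(58.28) = 141.9
  U: 0 + 1(58.28) = 58.28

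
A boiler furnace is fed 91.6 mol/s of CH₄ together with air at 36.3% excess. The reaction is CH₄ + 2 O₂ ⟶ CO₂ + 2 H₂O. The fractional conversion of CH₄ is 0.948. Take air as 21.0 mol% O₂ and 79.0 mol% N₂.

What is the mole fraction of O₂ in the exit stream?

0.0594

Stoichiometric O₂ = 2 × 91.6 = 183.2 mol/s; O₂ fed = 183.2 × 1.363 = 249.7 mol/s.
N₂ fed = 249.7 × 79/21 = 939.4 mol/s.
Fuel reacted = 0.948 × 91.6 → ξ = 86.84 mol/s.
Outlet (n = n₀ + ν ξ):
  CH₄: 91.6 − 1(86.84) = 4.763
  O₂: 249.7 − 2(86.84) = 76.03
  N₂: 939.4 (inert)
  CO₂: 0 + 1(86.84) = 86.84
  H₂O: 0 + 2(86.84) = 173.7
Total out = 1281 mol/s; y_O₂ = 76.03 / 1281 = 0.05937.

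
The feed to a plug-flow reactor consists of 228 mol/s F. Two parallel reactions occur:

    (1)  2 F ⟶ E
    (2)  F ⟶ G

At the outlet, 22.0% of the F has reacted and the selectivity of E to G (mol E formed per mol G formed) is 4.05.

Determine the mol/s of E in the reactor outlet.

Conversion of F: F consumed = 0.22 × 228 = 50.16 mol/s = 2ξ₁ + 1ξ₂.
Selectivity: 1ξ₁ / (1ξ₂) = 4.05 → ξ₁ = 4.05 ξ₂.
Substitute: (2·4.05 + 1) ξ₂ = 50.16 → ξ₂ = 5.512 mol/s, ξ₁ = 22.32 mol/s.
Outlet amounts (n = n₀ + Σ ν·ξ):
  F: 228 − 2(22.32) − 1(5.512) = 177.8
  E: 0 + 1(22.32) = 22.32
  G: 0 + 1(5.512) = 5.512

22.3 mol/s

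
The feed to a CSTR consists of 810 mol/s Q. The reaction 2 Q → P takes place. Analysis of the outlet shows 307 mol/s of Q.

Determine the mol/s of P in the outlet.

For Q: n = n₀ − 2ξ → 307 = 810 − 2ξ, giving ξ = 251.5 mol/s.
Outlet amounts (n = n₀ + ν ξ):
  Q: 810 − 2(251.5) = 307
  P: 0 + 1(251.5) = 251.5

252 mol/s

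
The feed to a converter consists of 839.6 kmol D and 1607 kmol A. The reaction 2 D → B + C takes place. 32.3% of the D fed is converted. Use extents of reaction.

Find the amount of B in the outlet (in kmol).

136 kmol

D reacted = 0.323 × 839.6 = 271.2 kmol; ν_D = −2, so ξ = 271.2/2 = 135.6 kmol.
Outlet amounts (n = n₀ + ν ξ):
  D: 839.6 − 2(135.6) = 568.4
  B: 0 + 1(135.6) = 135.6
  C: 0 + 1(135.6) = 135.6
  A: 1607 (inert)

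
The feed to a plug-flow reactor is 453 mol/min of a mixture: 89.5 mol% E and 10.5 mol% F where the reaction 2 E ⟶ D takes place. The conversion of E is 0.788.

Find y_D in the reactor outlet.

E reacted = 0.788 × 405.4 = 319.5 mol/min; ν_E = −2, so ξ = 319.5/2 = 159.7 mol/min.
Outlet amounts (n = n₀ + ν ξ):
  E: 405.4 − 2(159.7) = 85.95
  D: 0 + 1(159.7) = 159.7
  F: 47.56 (inert)
Total out = 293.3 mol/min; y_D = 159.7 / 293.3 = 0.5447.

0.545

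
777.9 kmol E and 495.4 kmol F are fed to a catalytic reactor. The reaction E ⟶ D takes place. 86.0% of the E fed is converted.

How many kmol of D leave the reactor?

E reacted = 0.86 × 777.9 = 669 kmol; ν_E = −1, so ξ = 669/1 = 669 kmol.
Outlet amounts (n = n₀ + ν ξ):
  E: 777.9 − 1(669) = 108.9
  D: 0 + 1(669) = 669
  F: 495.4 (inert)

669 kmol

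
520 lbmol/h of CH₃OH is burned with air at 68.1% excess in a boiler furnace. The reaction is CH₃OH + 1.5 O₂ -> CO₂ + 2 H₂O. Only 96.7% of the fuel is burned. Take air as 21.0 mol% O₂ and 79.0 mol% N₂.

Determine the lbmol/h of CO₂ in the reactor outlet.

Stoichiometric O₂ = 1.5 × 520 = 780 lbmol/h; O₂ fed = 780 × 1.681 = 1311 lbmol/h.
N₂ fed = 1311 × 79/21 = 4933 lbmol/h.
Fuel reacted = 0.967 × 520 → ξ = 502.8 lbmol/h.
Outlet (n = n₀ + ν ξ):
  CH₃OH: 520 − 1(502.8) = 17.16
  O₂: 1311 − 1.5(502.8) = 556.9
  N₂: 4933 (inert)
  CO₂: 0 + 1(502.8) = 502.8
  H₂O: 0 + 2(502.8) = 1006

503 lbmol/h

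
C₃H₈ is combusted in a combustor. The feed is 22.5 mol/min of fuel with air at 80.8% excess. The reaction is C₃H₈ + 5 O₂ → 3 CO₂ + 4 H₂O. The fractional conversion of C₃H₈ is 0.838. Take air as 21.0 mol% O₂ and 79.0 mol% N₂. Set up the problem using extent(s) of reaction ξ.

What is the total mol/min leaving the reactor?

Stoichiometric O₂ = 5 × 22.5 = 112.5 mol/min; O₂ fed = 112.5 × 1.808 = 203.4 mol/min.
N₂ fed = 203.4 × 79/21 = 765.2 mol/min.
Fuel reacted = 0.838 × 22.5 → ξ = 18.86 mol/min.
Outlet (n = n₀ + ν ξ):
  C₃H₈: 22.5 − 1(18.86) = 3.645
  O₂: 203.4 − 5(18.86) = 109.1
  N₂: 765.2 (inert)
  CO₂: 0 + 3(18.86) = 56.56
  H₂O: 0 + 4(18.86) = 75.42
Total out = 3.645 + 109.1 + 765.2 + 56.56 + 75.42 = 1010 mol/min.

1010 mol/min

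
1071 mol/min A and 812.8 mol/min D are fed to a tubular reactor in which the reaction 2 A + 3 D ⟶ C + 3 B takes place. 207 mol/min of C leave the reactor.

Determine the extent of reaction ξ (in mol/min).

For C: n = n₀ + 1ξ → 207 = 0 + 1ξ, giving ξ = 207 mol/min.
Outlet amounts (n = n₀ + ν ξ):
  A: 1071 − 2(207) = 657
  D: 812.8 − 3(207) = 191.8
  C: 0 + 1(207) = 207
  B: 0 + 3(207) = 621

ξ = 207 mol/min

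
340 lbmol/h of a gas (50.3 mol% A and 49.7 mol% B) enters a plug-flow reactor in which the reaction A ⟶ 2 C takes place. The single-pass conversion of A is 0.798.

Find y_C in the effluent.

A reacted = 0.798 × 171 = 136.5 lbmol/h; ν_A = −1, so ξ = 136.5/1 = 136.5 lbmol/h.
Outlet amounts (n = n₀ + ν ξ):
  A: 171 − 1(136.5) = 34.55
  C: 0 + 2(136.5) = 272.9
  B: 169 (inert)
Total out = 476.5 lbmol/h; y_C = 272.9 / 476.5 = 0.5728.

0.573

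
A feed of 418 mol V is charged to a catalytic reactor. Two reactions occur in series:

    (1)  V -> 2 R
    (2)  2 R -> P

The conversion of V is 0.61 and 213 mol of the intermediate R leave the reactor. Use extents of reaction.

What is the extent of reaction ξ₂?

Conversion of V: V consumed = 1ξ₁ = 0.61 × 418 → ξ₁ = 255 mol.
R balance: n_R = 0 + 2ξ₁ − 2ξ₂ = 213 → ξ₂ = (2·255 − 213)/2 = 148.5 mol.
Outlet amounts (n = n₀ + Σ ν·ξ):
  V: 418 − 1(255) = 163
  R: 0 + 2(255) − 2(148.5) = 213
  P: 0 + 1(148.5) = 148.5

ξ₂ = 148 mol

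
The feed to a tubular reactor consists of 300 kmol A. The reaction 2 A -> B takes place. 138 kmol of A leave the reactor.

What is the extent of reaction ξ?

ξ = 81 kmol

For A: n = n₀ − 2ξ → 138 = 300 − 2ξ, giving ξ = 81 kmol.
Outlet amounts (n = n₀ + ν ξ):
  A: 300 − 2(81) = 138
  B: 0 + 1(81) = 81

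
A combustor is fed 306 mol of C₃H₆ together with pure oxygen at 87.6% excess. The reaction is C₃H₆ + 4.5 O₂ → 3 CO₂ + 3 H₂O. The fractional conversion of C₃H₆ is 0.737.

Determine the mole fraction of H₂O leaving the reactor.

Stoichiometric O₂ = 4.5 × 306 = 1377 mol; O₂ fed = 1377 × 1.876 = 2583 mol.
Fuel reacted = 0.737 × 306 → ξ = 225.5 mol.
Outlet (n = n₀ + ν ξ):
  C₃H₆: 306 − 1(225.5) = 80.48
  O₂: 2583 − 4.5(225.5) = 1568
  CO₂: 0 + 3(225.5) = 676.6
  H₂O: 0 + 3(225.5) = 676.6
Total out = 3002 mol; y_H₂O = 676.6 / 3002 = 0.2254.

0.225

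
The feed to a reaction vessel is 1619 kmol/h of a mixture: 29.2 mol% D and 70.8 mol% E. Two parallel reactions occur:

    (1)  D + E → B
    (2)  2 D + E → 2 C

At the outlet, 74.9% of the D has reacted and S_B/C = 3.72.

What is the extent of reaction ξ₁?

ξ₁ = 279 kmol/h

Conversion of D: D consumed = 0.749 × 472.7 = 354.1 kmol/h = 1ξ₁ + 2ξ₂.
Selectivity: 1ξ₁ / (2ξ₂) = 3.72 → ξ₁ = 7.44 ξ₂.
Substitute: (1·7.44 + 2) ξ₂ = 354.1 → ξ₂ = 37.51 kmol/h, ξ₁ = 279.1 kmol/h.
Outlet amounts (n = n₀ + Σ ν·ξ):
  D: 472.7 − 1(279.1) − 2(37.51) = 118.7
  E: 1146 − 1(279.1) − 1(37.51) = 829.7
  B: 0 + 1(279.1) = 279.1
  C: 0 + 2(37.51) = 75.02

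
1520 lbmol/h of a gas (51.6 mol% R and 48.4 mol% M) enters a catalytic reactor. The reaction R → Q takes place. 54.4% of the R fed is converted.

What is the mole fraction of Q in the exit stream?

R reacted = 0.544 × 784.3 = 426.7 lbmol/h; ν_R = −1, so ξ = 426.7/1 = 426.7 lbmol/h.
Outlet amounts (n = n₀ + ν ξ):
  R: 784.3 − 1(426.7) = 357.6
  Q: 0 + 1(426.7) = 426.7
  M: 735.7 (inert)
Total out = 1520 lbmol/h; y_Q = 426.7 / 1520 = 0.2807.

0.281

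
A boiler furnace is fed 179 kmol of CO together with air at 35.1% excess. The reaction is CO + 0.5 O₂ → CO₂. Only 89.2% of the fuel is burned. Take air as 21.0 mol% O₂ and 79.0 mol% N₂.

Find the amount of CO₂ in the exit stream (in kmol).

Stoichiometric O₂ = 0.5 × 179 = 89.5 kmol; O₂ fed = 89.5 × 1.351 = 120.9 kmol.
N₂ fed = 120.9 × 79/21 = 454.9 kmol.
Fuel reacted = 0.892 × 179 → ξ = 159.7 kmol.
Outlet (n = n₀ + ν ξ):
  CO: 179 − 1(159.7) = 19.33
  O₂: 120.9 − 0.5(159.7) = 41.08
  N₂: 454.9 (inert)
  CO₂: 0 + 1(159.7) = 159.7

160 kmol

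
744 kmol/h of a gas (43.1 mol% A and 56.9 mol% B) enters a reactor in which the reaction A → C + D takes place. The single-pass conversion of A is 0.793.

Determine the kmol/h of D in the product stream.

A reacted = 0.793 × 320.7 = 254.3 kmol/h; ν_A = −1, so ξ = 254.3/1 = 254.3 kmol/h.
Outlet amounts (n = n₀ + ν ξ):
  A: 320.7 − 1(254.3) = 66.38
  C: 0 + 1(254.3) = 254.3
  D: 0 + 1(254.3) = 254.3
  B: 423.3 (inert)

254 kmol/h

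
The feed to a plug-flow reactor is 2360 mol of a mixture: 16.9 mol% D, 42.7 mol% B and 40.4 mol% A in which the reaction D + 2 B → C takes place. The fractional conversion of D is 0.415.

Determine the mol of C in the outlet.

D reacted = 0.415 × 398.8 = 165.5 mol; ν_D = −1, so ξ = 165.5/1 = 165.5 mol.
Outlet amounts (n = n₀ + ν ξ):
  D: 398.8 − 1(165.5) = 233.3
  B: 1008 − 2(165.5) = 676.7
  C: 0 + 1(165.5) = 165.5
  A: 953.4 (inert)

166 mol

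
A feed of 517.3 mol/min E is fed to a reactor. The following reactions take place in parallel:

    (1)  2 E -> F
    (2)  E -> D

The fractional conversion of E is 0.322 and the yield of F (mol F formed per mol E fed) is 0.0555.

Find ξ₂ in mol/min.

Yield of F: 1ξ₁ / 517.3 = 0.0555 → ξ₁ = 28.71 mol/min.
Conversion of E: 2ξ₁ + 1ξ₂ = 0.322 × 517.3 = 166.6 → ξ₂ = 109.2 mol/min.
Outlet amounts (n = n₀ + Σ ν·ξ):
  E: 517.3 − 2(28.71) − 1(109.2) = 350.7
  F: 0 + 1(28.71) = 28.71
  D: 0 + 1(109.2) = 109.2

ξ₂ = 109 mol/min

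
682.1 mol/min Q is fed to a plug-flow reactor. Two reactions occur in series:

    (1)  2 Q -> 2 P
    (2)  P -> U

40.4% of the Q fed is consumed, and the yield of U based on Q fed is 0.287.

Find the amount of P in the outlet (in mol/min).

79.8 mol/min

Conversion of Q: Q consumed = 2ξ₁ = 0.404 × 682.1 → ξ₁ = 137.8 mol/min.
Yield of U: 1ξ₂ / 682.1 = 0.287 → ξ₂ = 195.8 mol/min.
Outlet amounts (n = n₀ + Σ ν·ξ):
  Q: 682.1 − 2(137.8) = 406.5
  P: 0 + 2(137.8) − 1(195.8) = 79.81
  U: 0 + 1(195.8) = 195.8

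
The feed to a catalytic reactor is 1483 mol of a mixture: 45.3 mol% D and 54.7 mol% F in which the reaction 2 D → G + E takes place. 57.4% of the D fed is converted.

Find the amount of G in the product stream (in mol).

193 mol

D reacted = 0.574 × 671.8 = 385.6 mol; ν_D = −2, so ξ = 385.6/2 = 192.8 mol.
Outlet amounts (n = n₀ + ν ξ):
  D: 671.8 − 2(192.8) = 286.2
  G: 0 + 1(192.8) = 192.8
  E: 0 + 1(192.8) = 192.8
  F: 811.2 (inert)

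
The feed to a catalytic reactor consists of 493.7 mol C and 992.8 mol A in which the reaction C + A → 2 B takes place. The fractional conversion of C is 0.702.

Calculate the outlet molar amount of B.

C reacted = 0.702 × 493.7 = 346.6 mol; ν_C = −1, so ξ = 346.6/1 = 346.6 mol.
Outlet amounts (n = n₀ + ν ξ):
  C: 493.7 − 1(346.6) = 147.1
  A: 992.8 − 1(346.6) = 646.2
  B: 0 + 2(346.6) = 693.2

693 mol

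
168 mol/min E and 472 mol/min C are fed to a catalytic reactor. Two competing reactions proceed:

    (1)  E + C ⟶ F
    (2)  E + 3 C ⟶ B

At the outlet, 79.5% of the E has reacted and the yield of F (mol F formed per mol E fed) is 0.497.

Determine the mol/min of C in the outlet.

238 mol/min

Yield of F: 1ξ₁ / 168 = 0.497 → ξ₁ = 83.5 mol/min.
Conversion of E: 1ξ₁ + 1ξ₂ = 0.795 × 168 = 133.6 → ξ₂ = 50.06 mol/min.
Outlet amounts (n = n₀ + Σ ν·ξ):
  E: 168 − 1(83.5) − 1(50.06) = 34.44
  C: 472 − 1(83.5) − 3(50.06) = 238.3
  F: 0 + 1(83.5) = 83.5
  B: 0 + 1(50.06) = 50.06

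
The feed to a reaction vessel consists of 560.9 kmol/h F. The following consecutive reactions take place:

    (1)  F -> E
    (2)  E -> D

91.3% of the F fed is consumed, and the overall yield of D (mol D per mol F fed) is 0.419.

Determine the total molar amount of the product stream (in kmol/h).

561 kmol/h

Conversion of F: F consumed = 1ξ₁ = 0.913 × 560.9 → ξ₁ = 512.1 kmol/h.
Yield of D: 1ξ₂ / 560.9 = 0.419 → ξ₂ = 235 kmol/h.
Outlet amounts (n = n₀ + Σ ν·ξ):
  F: 560.9 − 1(512.1) = 48.8
  E: 0 + 1(512.1) − 1(235) = 277.1
  D: 0 + 1(235) = 235
Total out = 48.8 + 277.1 + 235 = 560.9 kmol/h.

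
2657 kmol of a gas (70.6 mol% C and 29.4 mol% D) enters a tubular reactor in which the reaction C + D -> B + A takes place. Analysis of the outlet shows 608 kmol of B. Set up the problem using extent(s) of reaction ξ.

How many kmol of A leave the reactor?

608 kmol

For B: n = n₀ + 1ξ → 608 = 0 + 1ξ, giving ξ = 608 kmol.
Outlet amounts (n = n₀ + ν ξ):
  C: 1876 − 1(608) = 1268
  D: 781.2 − 1(608) = 173.2
  B: 0 + 1(608) = 608
  A: 0 + 1(608) = 608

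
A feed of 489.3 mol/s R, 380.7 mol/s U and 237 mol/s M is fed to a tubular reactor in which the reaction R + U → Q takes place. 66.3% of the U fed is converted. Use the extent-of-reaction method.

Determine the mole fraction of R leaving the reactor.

0.277

U reacted = 0.663 × 380.7 = 252.4 mol/s; ν_U = −1, so ξ = 252.4/1 = 252.4 mol/s.
Outlet amounts (n = n₀ + ν ξ):
  R: 489.3 − 1(252.4) = 236.9
  U: 380.7 − 1(252.4) = 128.3
  Q: 0 + 1(252.4) = 252.4
  M: 237 (inert)
Total out = 854.6 mol/s; y_R = 236.9 / 854.6 = 0.2772.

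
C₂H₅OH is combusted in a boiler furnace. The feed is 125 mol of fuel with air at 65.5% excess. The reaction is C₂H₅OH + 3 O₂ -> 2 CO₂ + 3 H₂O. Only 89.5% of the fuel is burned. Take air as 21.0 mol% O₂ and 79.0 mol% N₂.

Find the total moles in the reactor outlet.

3190 mol

Stoichiometric O₂ = 3 × 125 = 375 mol; O₂ fed = 375 × 1.655 = 620.6 mol.
N₂ fed = 620.6 × 79/21 = 2335 mol.
Fuel reacted = 0.895 × 125 → ξ = 111.9 mol.
Outlet (n = n₀ + ν ξ):
  C₂H₅OH: 125 − 1(111.9) = 13.12
  O₂: 620.6 − 3(111.9) = 285
  N₂: 2335 (inert)
  CO₂: 0 + 2(111.9) = 223.8
  H₂O: 0 + 3(111.9) = 335.6
Total out = 13.12 + 285 + 2335 + 223.8 + 335.6 = 3192 mol.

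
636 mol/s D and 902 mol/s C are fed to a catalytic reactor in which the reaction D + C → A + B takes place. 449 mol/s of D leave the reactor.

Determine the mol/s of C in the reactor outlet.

For D: n = n₀ − 1ξ → 449 = 636 − 1ξ, giving ξ = 187 mol/s.
Outlet amounts (n = n₀ + ν ξ):
  D: 636 − 1(187) = 449
  C: 902 − 1(187) = 715
  A: 0 + 1(187) = 187
  B: 0 + 1(187) = 187

715 mol/s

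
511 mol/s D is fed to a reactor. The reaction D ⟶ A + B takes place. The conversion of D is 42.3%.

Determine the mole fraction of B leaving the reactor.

D reacted = 0.423 × 511 = 216.2 mol/s; ν_D = −1, so ξ = 216.2/1 = 216.2 mol/s.
Outlet amounts (n = n₀ + ν ξ):
  D: 511 − 1(216.2) = 294.8
  A: 0 + 1(216.2) = 216.2
  B: 0 + 1(216.2) = 216.2
Total out = 727.2 mol/s; y_B = 216.2 / 727.2 = 0.2973.

0.297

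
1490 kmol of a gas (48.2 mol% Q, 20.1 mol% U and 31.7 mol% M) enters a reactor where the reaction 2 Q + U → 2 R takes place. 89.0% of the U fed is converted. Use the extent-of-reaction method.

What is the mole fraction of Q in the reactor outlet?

U reacted = 0.89 × 299.5 = 266.5 kmol; ν_U = −1, so ξ = 266.5/1 = 266.5 kmol.
Outlet amounts (n = n₀ + ν ξ):
  Q: 718.2 − 2(266.5) = 185.1
  U: 299.5 − 1(266.5) = 32.94
  R: 0 + 2(266.5) = 533.1
  M: 472.3 (inert)
Total out = 1223 kmol; y_Q = 185.1 / 1223 = 0.1513.

0.151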